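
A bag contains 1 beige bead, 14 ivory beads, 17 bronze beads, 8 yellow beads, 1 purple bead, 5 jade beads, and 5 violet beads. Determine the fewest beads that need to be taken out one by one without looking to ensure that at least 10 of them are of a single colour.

The 7 colours are the holes; the beads drawn are the pigeons.
To avoid 10 of any one colour, the worst case takes at most 9 of each colour, or every bead of a colour that has fewer than 9.
That gives 1 + 9 + 9 + 8 + 1 + 5 + 5 = 38 beads with no colour reaching 10.
The next bead forces some colour to 10, so 38 + 1 = 39.

39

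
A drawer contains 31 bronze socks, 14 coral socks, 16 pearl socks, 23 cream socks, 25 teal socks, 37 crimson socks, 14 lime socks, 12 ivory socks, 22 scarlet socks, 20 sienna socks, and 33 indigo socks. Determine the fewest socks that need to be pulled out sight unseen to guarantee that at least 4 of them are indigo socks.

218

In the worst case for collecting indigo socks, every non-indigo sock comes out first.
There are 31 + 14 + 16 + 23 + 25 + 37 + 14 + 12 + 22 + 20 = 214 non-indigo socks altogether.
After those, each further sock must be indigo, so 214 + 4 = 218 draws guarantee 4 indigo socks.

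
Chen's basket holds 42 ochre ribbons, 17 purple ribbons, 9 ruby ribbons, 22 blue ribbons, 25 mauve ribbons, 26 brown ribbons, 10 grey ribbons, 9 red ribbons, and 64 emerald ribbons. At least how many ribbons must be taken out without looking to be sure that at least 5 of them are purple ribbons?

In the worst case for collecting purple ribbons, every non-purple ribbon comes out first.
There are 42 + 9 + 22 + 25 + 26 + 10 + 9 + 64 = 207 non-purple ribbons altogether.
After those, each further ribbon must be purple, so 207 + 5 = 212 draws guarantee 5 purple ribbons.

212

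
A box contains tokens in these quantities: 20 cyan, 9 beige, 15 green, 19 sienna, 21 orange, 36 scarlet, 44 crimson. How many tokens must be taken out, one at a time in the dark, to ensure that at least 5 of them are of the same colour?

29

An adversary could hand out at most 4 tokens per colour: 4 + 4 + 4 + 4 + 4 + 4 + 4 = 28 tokens and still no colour has 5.
By the pigeonhole principle, one more token lands in a colour already at 4, so 29 draws are enough and 28 are not.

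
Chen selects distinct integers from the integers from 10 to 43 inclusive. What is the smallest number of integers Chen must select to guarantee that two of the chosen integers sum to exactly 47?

Two chosen integers sum to 47 exactly when both halves of some pair {x, 47−x} with 10 ≤ x ≤ 47−x ≤ 37 are chosen — 14 such pairs.
The remaining 6 elements (those with no distinct partner in range) can never complete a 47-sum, so the worst case takes all of them and one from each pair: 6 + 14 = 20.
By pigeonhole, the 21st integer has to be the second member of some pair, so 20 + 1 = 21.

21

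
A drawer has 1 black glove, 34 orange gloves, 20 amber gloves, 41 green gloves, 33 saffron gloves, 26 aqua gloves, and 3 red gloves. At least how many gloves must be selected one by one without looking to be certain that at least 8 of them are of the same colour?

An adversary could hand out at most 7 gloves per colour (black, red run out sooner): 1 + 7 + 7 + 7 + 7 + 7 + 3 = 39 gloves and still no colour has 8.
By the pigeonhole principle, one more glove lands in a colour already at 7, so 40 draws are enough and 39 are not.

40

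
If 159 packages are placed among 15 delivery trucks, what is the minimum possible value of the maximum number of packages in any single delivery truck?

11

By the pigeonhole principle, the 15 delivery trucks are the holes and the 159 packages are the pigeons.
If every delivery truck held at most 10 packages, the total would be at most 15 × 10 = 150, which is less than 159.
So some delivery truck holds at least ⌈159/15⌉ = 11 packages.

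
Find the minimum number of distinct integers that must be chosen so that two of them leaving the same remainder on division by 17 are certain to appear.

18

By pigeonhole, the 17 residue classes mod 17 are the pigeonholes.
With 17 integers one could put 1 in each residue class and have no class reach 2.
The 18th integer pushes some class to 2, so 17·1 + 1 = 18.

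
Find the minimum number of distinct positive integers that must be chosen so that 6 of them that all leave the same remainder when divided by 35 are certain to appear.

Pigeonhole: the 35 residue classes mod 35 are the pigeonholes.
With 175 integers one could put 5 in each residue class and have no class reach 6.
The 176th integer pushes some class to 6, so 35·5 + 1 = 176.

176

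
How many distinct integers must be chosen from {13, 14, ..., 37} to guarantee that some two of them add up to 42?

18

A set avoiding the sum 42 can contain at most one of each pair {x, 42−x}, plus the 9 elements whose complement lies outside the range or equal to its own complement.
The integers 21, …, 37 (17 of them) are such a set: any two sum to at least 21+22 = 43 > 42.
By pigeonhole, any 18th integer completes one of the 8 pairs, so 18 choices force a sum of 42.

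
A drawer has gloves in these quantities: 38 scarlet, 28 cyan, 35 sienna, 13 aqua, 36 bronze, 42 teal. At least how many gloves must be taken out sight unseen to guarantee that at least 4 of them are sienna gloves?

In the worst case for collecting sienna gloves, every non-sienna glove comes out first.
There are 38 + 28 + 13 + 36 + 42 = 157 non-sienna gloves altogether.
After those, each further glove must be sienna, so 157 + 4 = 161 draws guarantee 4 sienna gloves.

161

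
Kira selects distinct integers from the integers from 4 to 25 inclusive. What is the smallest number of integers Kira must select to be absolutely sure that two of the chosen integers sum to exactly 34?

15

Group the elements by complementary pair {x, 34−x}: {9,25}, {10,24}, {11,23}, …, giving 8 two-element pairs; the single value 17 (it cannot pair with itself since the integers are distinct); and 5 integers whose partner 34−x falls outside [4,25].
Pigeonhole: treating each of those 14 groups as a pigeonhole, one can pick one integer per group — 14 integers — with no two summing to 34.
The 15th integer lands in an occupied pair, forcing a sum of 34.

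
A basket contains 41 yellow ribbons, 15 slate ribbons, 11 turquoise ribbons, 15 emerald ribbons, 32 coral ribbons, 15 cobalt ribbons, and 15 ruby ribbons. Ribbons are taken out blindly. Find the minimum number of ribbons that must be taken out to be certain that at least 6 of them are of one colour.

By the pigeonhole principle, the 7 colours are the holes; the ribbons drawn are the pigeons.
To avoid 6 of any one colour, the worst case takes at most 5 of each colour.
That gives 5 + 5 + 5 + 5 + 5 + 5 + 5 = 35 ribbons with no colour reaching 6.
The next ribbon forces some colour to 6, so 35 + 1 = 36.

36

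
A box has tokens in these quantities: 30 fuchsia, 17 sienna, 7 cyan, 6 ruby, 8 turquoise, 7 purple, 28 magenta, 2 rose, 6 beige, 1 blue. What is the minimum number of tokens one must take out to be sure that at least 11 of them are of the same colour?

By the pigeonhole principle, the 10 colours are the holes; the tokens drawn are the pigeons.
To avoid 11 of any one colour, the worst case takes at most 10 of each colour, or every token of a colour that has fewer than 10.
That gives 10 + 10 + 7 + 6 + 8 + 7 + 10 + 2 + 6 + 1 = 67 tokens with no colour reaching 11.
The next token forces some colour to 11, so 67 + 1 = 68.

68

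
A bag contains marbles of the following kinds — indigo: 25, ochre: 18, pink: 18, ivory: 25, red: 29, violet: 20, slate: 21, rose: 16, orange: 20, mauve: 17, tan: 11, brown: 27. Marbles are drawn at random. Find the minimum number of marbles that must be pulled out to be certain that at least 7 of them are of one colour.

73

An adversary could hand out at most 6 marbles per colour: 6 + 6 + 6 + 6 + 6 + 6 + 6 + 6 + 6 + 6 + 6 + 6 = 72 marbles and still no colour has 7.
By pigeonhole, one more marble lands in a colour already at 6, so 73 draws are enough and 72 are not.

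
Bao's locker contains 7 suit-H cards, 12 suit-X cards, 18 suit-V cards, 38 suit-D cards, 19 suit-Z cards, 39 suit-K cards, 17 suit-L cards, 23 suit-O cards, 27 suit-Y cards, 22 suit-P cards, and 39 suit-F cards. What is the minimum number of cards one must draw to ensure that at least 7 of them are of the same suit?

Put each drawn card into a box by suit. The largest draw with every box below 7 takes min(count, 6) from each suit.
Σ min(cᵢ, 6) = 6 + 6 + 6 + 6 + 6 + 6 + 6 + 6 + 6 + 6 + 6 = 66.
Draw number 66 + 1 = 67 must push one box to 7.

67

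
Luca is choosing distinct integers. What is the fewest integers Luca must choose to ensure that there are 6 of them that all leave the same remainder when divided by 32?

The 32 residue classes mod 32 are the pigeonholes.
With 160 integers one could put 5 in each residue class and have no class reach 6.
The 161st integer pushes some class to 6, so 32·5 + 1 = 161.

161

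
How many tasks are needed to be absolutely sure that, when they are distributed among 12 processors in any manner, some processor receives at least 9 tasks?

With 96 tasks one could put exactly 8 in each of the 12 processors, and no processor would reach 9.
By pigeonhole, one more task must land in a processor that already has 8, giving it 9.
So 12 × 8 + 1 = 97 tasks are required.

97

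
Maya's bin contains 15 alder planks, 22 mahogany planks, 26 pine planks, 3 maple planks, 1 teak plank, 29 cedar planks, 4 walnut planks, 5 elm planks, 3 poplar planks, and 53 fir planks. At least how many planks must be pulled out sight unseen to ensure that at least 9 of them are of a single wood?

An adversary could hand out at most 8 planks per wood (5 woods run out sooner): 8 + 8 + 8 + 3 + 1 + 8 + 4 + 5 + 3 + 8 = 56 planks and still no wood has 9.
By the pigeonhole principle, one more plank lands in a wood already at 8, so 57 draws are enough and 56 are not.

57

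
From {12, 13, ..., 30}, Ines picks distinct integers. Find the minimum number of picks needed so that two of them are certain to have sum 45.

Group the elements by complementary pair {x, 45−x}: {15,30}, {16,29}, {17,28}, …, giving 8 two-element pairs and 3 integers whose partner 45−x falls outside [12,30].
Pigeonhole: treating each of those 11 groups as a pigeonhole, one can pick one integer per group — 11 integers — with no two summing to 45.
The 12th integer lands in an occupied pair, forcing a sum of 45.

12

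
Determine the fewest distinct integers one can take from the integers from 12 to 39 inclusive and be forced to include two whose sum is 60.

20

A set avoiding the sum 60 can contain at most one of each pair {x, 60−x}, plus the 10 elements whose complement lies outside the range or equal to its own complement.
The integers 12, …, 30 (19 of them) are such a set: any two sum to at least 12+13 = 25 and at most 29+30 = 59 < 60.
Pigeonhole: any 20th integer completes one of the 9 pairs, so 20 choices force a sum of 60.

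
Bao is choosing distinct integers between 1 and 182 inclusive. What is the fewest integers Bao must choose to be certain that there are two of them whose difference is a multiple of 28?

Integers whose pairwise differences are multiples of 28 are exactly those sharing a remainder mod 28. Pigeonhole: the 28 residue classes mod 28 are the pigeonholes.
With 28 integers one could put 1 in each residue class and have no class reach 2.
The 29th integer pushes some class to 2, so 28·1 + 1 = 29.

29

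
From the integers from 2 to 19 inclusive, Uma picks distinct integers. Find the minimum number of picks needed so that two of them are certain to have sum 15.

13

Two chosen integers sum to 15 exactly when both halves of some pair {x, 15−x} with 2 ≤ x ≤ 15−x ≤ 13 are chosen — 6 such pairs.
The remaining 6 elements (those with no distinct partner in range) can never complete a 15-sum, so the worst case takes all of them and one from each pair: 6 + 6 = 12.
The 13th integer has to be the second member of some pair, so 12 + 1 = 13.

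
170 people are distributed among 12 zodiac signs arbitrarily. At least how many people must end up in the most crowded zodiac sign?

By pigeonhole, the 12 zodiac signs are the holes and the 170 people are the pigeons.
If every zodiac sign held at most 14 people, the total would be at most 12 × 14 = 168, which is less than 170.
So some zodiac sign holds at least ⌈170/12⌉ = 15 people.

15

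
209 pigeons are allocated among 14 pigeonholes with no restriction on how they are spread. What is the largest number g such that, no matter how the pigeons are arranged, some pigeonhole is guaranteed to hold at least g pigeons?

15

The 14 pigeonholes are the holes and the 209 pigeons are the pigeons.
If every pigeonhole held at most 14 pigeons, the total would be at most 14 × 14 = 196, which is less than 209.
So some pigeonhole holds at least ⌈209/14⌉ = 15 pigeons.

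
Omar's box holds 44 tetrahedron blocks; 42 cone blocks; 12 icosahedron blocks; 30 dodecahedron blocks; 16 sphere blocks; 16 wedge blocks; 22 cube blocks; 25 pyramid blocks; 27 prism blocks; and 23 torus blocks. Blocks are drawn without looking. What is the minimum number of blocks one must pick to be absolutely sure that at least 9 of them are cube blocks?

244

In the worst case for collecting cube blocks, every non-cube block comes out first.
There are 44 + 42 + 12 + 30 + 16 + 16 + 25 + 27 + 23 = 235 non-cube blocks altogether.
After those, each further block must be cube, so 235 + 9 = 244 draws guarantee 9 cube blocks.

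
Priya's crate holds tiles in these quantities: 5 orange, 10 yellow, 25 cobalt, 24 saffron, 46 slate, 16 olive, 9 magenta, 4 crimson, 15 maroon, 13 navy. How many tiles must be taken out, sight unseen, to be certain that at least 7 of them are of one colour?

58

The 10 colours are the holes; the tiles drawn are the pigeons.
To avoid 7 of any one colour, the worst case takes at most 6 of each colour, or every tile of a colour that has fewer than 6.
That gives 5 + 6 + 6 + 6 + 6 + 6 + 6 + 4 + 6 + 6 = 57 tiles with no colour reaching 7.
The next tile forces some colour to 7, so 57 + 1 = 58.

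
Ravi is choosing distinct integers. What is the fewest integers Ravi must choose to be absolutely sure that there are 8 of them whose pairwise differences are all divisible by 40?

281

Integers whose pairwise differences are multiples of 40 are exactly those sharing a remainder mod 40. The 40 residue classes mod 40 are the pigeonholes.
With 280 integers one could put 7 in each residue class and have no class reach 8.
The 281st integer pushes some class to 8, so 40·7 + 1 = 281.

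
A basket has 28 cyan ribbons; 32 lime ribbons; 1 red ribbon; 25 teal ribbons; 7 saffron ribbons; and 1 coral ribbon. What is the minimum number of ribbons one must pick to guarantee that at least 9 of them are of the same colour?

By the pigeonhole principle, put each drawn ribbon into a box by colour. The largest draw with every box below 9 takes min(count, 8) from each colour; colours with fewer than 8 contribute all they have.
Σ min(cᵢ, 8) = 8 + 8 + 1 + 8 + 7 + 1 = 33.
Draw number 33 + 1 = 34 must push one box to 9.

34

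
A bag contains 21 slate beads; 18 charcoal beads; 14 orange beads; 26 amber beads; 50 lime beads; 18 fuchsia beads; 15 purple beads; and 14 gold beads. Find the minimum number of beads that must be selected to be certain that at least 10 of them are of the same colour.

73

An adversary could hand out at most 9 beads per colour: 9 + 9 + 9 + 9 + 9 + 9 + 9 + 9 = 72 beads and still no colour has 10.
By pigeonhole, one more bead lands in a colour already at 9, so 73 draws are enough and 72 are not.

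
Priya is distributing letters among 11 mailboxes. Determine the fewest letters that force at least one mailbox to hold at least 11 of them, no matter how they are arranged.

With 110 letters one could put exactly 10 in each of the 11 mailboxes, and no mailbox would reach 11.
Pigeonhole: one more letter must land in a mailbox that already has 10, giving it 11.
So 11 × 10 + 1 = 111 letters are required.

111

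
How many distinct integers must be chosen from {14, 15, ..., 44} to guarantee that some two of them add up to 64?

20

A set avoiding the sum 64 can contain at most one of each pair {x, 64−x}, plus the 7 elements whose complement lies outside the range or equal to its own complement.
The integers 14, …, 32 (19 of them) are such a set: any two sum to at least 14+15 = 29 and at most 31+32 = 63 < 64.
By the pigeonhole principle, any 20th integer completes one of the 12 pairs, so 20 choices force a sum of 64.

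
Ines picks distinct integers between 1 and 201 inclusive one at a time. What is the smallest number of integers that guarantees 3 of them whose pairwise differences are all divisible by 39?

79

Integers whose pairwise differences are multiples of 39 are exactly those sharing a remainder mod 39. Pigeonhole: the 39 residue classes mod 39 are the pigeonholes.
With 78 integers one could put 2 in each residue class and have no class reach 3.
The 79th integer pushes some class to 3, so 39·2 + 1 = 79.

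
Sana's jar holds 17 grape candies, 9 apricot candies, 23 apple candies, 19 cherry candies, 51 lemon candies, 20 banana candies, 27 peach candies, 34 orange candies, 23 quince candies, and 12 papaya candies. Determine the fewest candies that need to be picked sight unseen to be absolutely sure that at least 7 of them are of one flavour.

An adversary could hand out at most 6 candies per flavour: 6 + 6 + 6 + 6 + 6 + 6 + 6 + 6 + 6 + 6 = 60 candies and still no flavour has 7.
By pigeonhole, one more candy lands in a flavour already at 6, so 61 draws are enough and 60 are not.

61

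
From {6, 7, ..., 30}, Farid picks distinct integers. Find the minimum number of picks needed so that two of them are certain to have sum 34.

15

Group the elements by complementary pair {x, 34−x}: {6,28}, {7,27}, {8,26}, …, giving 11 two-element pairs, the single value 17 (it cannot pair with itself since the integers are distinct), and 2 integers whose partner 34−x falls outside [6,30].
By pigeonhole, treating each of those 14 groups as a pigeonhole, one can pick one integer per group — 14 integers — with no two summing to 34.
The 15th integer lands in an occupied pair, forcing a sum of 34.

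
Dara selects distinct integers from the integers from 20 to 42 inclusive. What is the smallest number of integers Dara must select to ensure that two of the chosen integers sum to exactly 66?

15

Group the elements by complementary pair {x, 66−x}: {24,42}, {25,41}, {26,40}, …, giving 9 two-element pairs, the single value 33 (it cannot pair with itself since the integers are distinct), and 4 integers whose partner 66−x falls outside [20,42].
Treating each of those 14 groups as a pigeonhole, one can pick one integer per group — 14 integers — with no two summing to 66.
The 15th integer lands in an occupied pair, forcing a sum of 66.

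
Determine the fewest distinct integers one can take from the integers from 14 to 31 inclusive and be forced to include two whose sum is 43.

11

Group the elements by complementary pair {x, 43−x}: {14,29}, {15,28}, {16,27}, …, giving 8 two-element pairs and 2 integers whose partner 43−x falls outside [14,31].
Treating each of those 10 groups as a pigeonhole, one can pick one integer per group — 10 integers — with no two summing to 43.
The 11th integer lands in an occupied pair, forcing a sum of 43.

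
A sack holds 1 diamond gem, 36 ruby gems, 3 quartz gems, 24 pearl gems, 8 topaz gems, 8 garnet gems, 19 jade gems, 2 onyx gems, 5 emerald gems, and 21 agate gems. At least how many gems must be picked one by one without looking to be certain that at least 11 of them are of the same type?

Put each drawn gem into a box by type. The largest draw with every box below 11 takes min(count, 10) from each type; types with fewer than 10 contribute all they have.
Σ min(cᵢ, 10) = 1 + 10 + 3 + 10 + 8 + 8 + 10 + 2 + 5 + 10 = 67.
Draw number 67 + 1 = 68 must push one box to 11.

68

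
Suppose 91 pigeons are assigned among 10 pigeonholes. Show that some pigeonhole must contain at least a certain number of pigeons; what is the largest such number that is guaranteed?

10

Pigeonhole: the 10 pigeonholes are the holes and the 91 pigeons are the pigeons.
If every pigeonhole held at most 9 pigeons, the total would be at most 10 × 9 = 90, which is less than 91.
So some pigeonhole holds at least ⌈91/10⌉ = 10 pigeons.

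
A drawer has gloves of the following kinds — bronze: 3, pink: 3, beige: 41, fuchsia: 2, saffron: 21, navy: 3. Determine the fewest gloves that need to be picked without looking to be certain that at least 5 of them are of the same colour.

20

By pigeonhole, put each drawn glove into a box by colour. The largest draw with every box below 5 takes min(count, 4) from each colour; colours with fewer than 4 contribute all they have.
Σ min(cᵢ, 4) = 3 + 3 + 4 + 2 + 4 + 3 = 19.
Draw number 19 + 1 = 20 must push one box to 5.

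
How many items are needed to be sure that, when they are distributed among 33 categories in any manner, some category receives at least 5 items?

133

With 132 items one could put exactly 4 in each of the 33 categories, and no category would reach 5.
By the pigeonhole principle, one more item must land in a category that already has 4, giving it 5.
So 33 × 4 + 1 = 133 items are required.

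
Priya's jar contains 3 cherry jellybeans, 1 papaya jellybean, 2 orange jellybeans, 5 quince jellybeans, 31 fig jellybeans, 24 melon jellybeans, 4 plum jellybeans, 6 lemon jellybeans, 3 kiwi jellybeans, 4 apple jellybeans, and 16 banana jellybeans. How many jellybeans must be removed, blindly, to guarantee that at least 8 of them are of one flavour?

The 11 flavours are the holes; the jellybeans drawn are the pigeons.
To avoid 8 of any one flavour, the worst case takes at most 7 of each flavour, or every jellybean of a flavour that has fewer than 7.
That gives 3 + 1 + 2 + 5 + 7 + 7 + 4 + 6 + 3 + 4 + 7 = 49 jellybeans with no flavour reaching 8.
The next jellybean forces some flavour to 8, so 49 + 1 = 50.

50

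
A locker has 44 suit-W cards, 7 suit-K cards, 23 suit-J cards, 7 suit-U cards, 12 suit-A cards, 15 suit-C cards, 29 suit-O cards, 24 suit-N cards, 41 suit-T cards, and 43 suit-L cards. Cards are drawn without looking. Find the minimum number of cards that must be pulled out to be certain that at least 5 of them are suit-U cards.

In the worst case for collecting suit-U cards, every non-suit-U card comes out first.
There are 44 + 7 + 23 + 12 + 15 + 29 + 24 + 41 + 43 = 238 non-suit-U cards altogether.
After those, each further card must be suit-U, so 238 + 5 = 243 draws guarantee 5 suit-U cards.

243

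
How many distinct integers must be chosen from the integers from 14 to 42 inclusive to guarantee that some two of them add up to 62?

Group the elements by complementary pair {x, 62−x}: {20,42}, {21,41}, {22,40}, …, giving 11 two-element pairs; the single value 31 (it cannot pair with itself since the integers are distinct); and 6 integers whose partner 62−x falls outside [14,42].
Treating each of those 18 groups as a pigeonhole, one can pick one integer per group — 18 integers — with no two summing to 62.
The 19th integer lands in an occupied pair, forcing a sum of 62.

19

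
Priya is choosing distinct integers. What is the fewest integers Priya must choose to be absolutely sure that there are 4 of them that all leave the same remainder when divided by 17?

By the pigeonhole principle, the 17 residue classes mod 17 are the pigeonholes.
With 51 integers one could put 3 in each residue class and have no class reach 4.
The 52nd integer pushes some class to 4, so 17·3 + 1 = 52.

52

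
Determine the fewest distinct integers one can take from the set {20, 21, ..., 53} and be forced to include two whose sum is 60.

Two chosen integers sum to 60 exactly when both halves of some pair {x, 60−x} with 20 ≤ x ≤ 60−x ≤ 40 are chosen — 10 such pairs.
The remaining 14 elements (those with no distinct partner in range) can never complete a 60-sum, so the worst case takes all of them and one from each pair: 14 + 10 = 24.
The 25th integer has to be the second member of some pair, so 24 + 1 = 25.

25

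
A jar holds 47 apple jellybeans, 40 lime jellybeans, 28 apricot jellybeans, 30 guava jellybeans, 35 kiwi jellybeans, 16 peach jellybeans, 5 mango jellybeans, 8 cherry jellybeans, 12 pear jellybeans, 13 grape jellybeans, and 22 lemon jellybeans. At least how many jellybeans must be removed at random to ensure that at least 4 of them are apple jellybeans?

In the worst case for collecting apple jellybeans, every non-apple jellybean comes out first.
There are 40 + 28 + 30 + 35 + 16 + 5 + 8 + 12 + 13 + 22 = 209 non-apple jellybeans altogether.
After those, each further jellybean must be apple, so 209 + 4 = 213 draws guarantee 4 apple jellybeans.

213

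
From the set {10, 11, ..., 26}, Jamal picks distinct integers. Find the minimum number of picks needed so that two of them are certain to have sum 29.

13

Two chosen integers sum to 29 exactly when both halves of some pair {x, 29−x} with 10 ≤ x ≤ 29−x ≤ 19 are chosen — 5 such pairs.
The remaining 7 elements (those with no distinct partner in range) can never complete a 29-sum, so the worst case takes all of them and one from each pair: 7 + 5 = 12.
The 13th integer has to be the second member of some pair, so 12 + 1 = 13.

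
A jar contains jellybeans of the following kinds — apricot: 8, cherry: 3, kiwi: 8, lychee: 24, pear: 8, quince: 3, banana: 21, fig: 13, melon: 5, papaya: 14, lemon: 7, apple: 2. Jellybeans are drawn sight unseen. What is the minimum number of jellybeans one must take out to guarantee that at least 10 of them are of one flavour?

By the pigeonhole principle, the 12 flavours are the holes; the jellybeans drawn are the pigeons.
To avoid 10 of any one flavour, the worst case takes at most 9 of each flavour, or every jellybean of a flavour that has fewer than 9.
That gives 8 + 3 + 8 + 9 + 8 + 3 + 9 + 9 + 5 + 9 + 7 + 2 = 80 jellybeans with no flavour reaching 10.
The next jellybean forces some flavour to 10, so 80 + 1 = 81.

81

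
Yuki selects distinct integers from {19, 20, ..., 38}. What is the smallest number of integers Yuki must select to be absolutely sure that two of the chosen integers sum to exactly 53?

13

Group the elements by complementary pair {x, 53−x}: {19,34}, {20,33}, {21,32}, …, giving 8 two-element pairs and 4 integers whose partner 53−x falls outside [19,38].
Treating each of those 12 groups as a pigeonhole, one can pick one integer per group — 12 integers — with no two summing to 53.
The 13th integer lands in an occupied pair, forcing a sum of 53.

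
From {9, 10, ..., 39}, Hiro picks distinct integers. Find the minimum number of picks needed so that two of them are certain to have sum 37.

A set avoiding the sum 37 can contain at most one of each pair {x, 37−x}, plus the 11 elements whose complement lies outside the range.
The integers 19, …, 39 (21 of them) are such a set: any two sum to at least 19+20 = 39 > 37.
By pigeonhole, any 22nd integer completes one of the 10 pairs, so 22 choices force a sum of 37.

22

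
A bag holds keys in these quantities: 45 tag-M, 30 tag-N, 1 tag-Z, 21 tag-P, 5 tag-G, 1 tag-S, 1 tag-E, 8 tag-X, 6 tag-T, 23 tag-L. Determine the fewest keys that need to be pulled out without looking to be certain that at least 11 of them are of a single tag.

By the pigeonhole principle, put each drawn key into a box by tag. The largest draw with every box below 11 takes min(count, 10) from each tag; tags with fewer than 10 contribute all they have.
Σ min(cᵢ, 10) = 10 + 10 + 1 + 10 + 5 + 1 + 1 + 8 + 6 + 10 = 62.
Draw number 62 + 1 = 63 must push one box to 11.

63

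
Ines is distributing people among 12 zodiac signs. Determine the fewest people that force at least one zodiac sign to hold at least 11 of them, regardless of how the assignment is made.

With 120 people one could put exactly 10 in each of the 12 zodiac signs, and no zodiac sign would reach 11.
One more person must land in a zodiac sign that already has 10, giving it 11.
So 12 × 10 + 1 = 121 people are required.

121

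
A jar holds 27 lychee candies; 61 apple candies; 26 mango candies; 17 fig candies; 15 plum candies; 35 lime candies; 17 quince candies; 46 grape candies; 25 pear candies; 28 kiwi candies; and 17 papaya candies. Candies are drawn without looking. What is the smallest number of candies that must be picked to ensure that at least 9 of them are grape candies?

277

In the worst case for collecting grape candies, every non-grape candy comes out first.
There are 27 + 61 + 26 + 17 + 15 + 35 + 17 + 25 + 28 + 17 = 268 non-grape candies altogether.
After those, each further candy must be grape, so 268 + 9 = 277 draws guarantee 9 grape candies.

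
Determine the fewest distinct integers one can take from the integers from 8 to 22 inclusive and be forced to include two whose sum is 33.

10

Group the elements by complementary pair {x, 33−x}: {11,22}, {12,21}, {13,20}, …, giving 6 two-element pairs and 3 integers whose partner 33−x falls outside [8,22].
Pigeonhole: treating each of those 9 groups as a pigeonhole, one can pick one integer per group — 9 integers — with no two summing to 33.
The 10th integer lands in an occupied pair, forcing a sum of 33.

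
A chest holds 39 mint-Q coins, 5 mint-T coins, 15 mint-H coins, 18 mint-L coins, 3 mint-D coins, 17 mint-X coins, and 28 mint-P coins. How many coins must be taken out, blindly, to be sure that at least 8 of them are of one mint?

By the pigeonhole principle, put each drawn coin into a box by mint. The largest draw with every box below 8 takes min(count, 7) from each mint; mints with fewer than 7 contribute all they have.
Σ min(cᵢ, 7) = 7 + 5 + 7 + 7 + 3 + 7 + 7 = 43.
Draw number 43 + 1 = 44 must push one box to 8.

44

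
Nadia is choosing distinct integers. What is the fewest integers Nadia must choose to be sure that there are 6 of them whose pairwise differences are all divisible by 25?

Integers whose pairwise differences are multiples of 25 are exactly those sharing a remainder mod 25. By pigeonhole, the 25 residue classes mod 25 are the pigeonholes.
With 125 integers one could put 5 in each residue class and have no class reach 6.
The 126th integer pushes some class to 6, so 25·5 + 1 = 126.

126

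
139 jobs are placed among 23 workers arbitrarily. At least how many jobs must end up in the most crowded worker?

7

By the pigeonhole principle, the 23 workers are the holes and the 139 jobs are the pigeons.
If every worker held at most 6 jobs, the total would be at most 23 × 6 = 138, which is less than 139.
So some worker holds at least ⌈139/23⌉ = 7 jobs.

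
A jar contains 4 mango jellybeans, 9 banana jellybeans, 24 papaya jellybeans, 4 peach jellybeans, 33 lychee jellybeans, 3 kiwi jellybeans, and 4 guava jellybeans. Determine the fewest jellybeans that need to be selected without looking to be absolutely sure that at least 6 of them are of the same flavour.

Put each drawn jellybean into a box by flavour. The largest draw with every box below 6 takes min(count, 5) from each flavour; flavours with fewer than 5 contribute all they have.
Σ min(cᵢ, 5) = 4 + 5 + 5 + 4 + 5 + 3 + 4 = 30.
Draw number 30 + 1 = 31 must push one box to 6.

31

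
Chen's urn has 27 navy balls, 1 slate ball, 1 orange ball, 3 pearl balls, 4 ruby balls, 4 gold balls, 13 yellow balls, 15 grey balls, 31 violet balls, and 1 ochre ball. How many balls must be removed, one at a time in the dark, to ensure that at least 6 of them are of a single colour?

35

Pigeonhole: put each drawn ball into a box by colour. The largest draw with every box below 6 takes min(count, 5) from each colour; colours with fewer than 5 contribute all they have.
Σ min(cᵢ, 5) = 5 + 1 + 1 + 3 + 4 + 4 + 5 + 5 + 5 + 1 = 34.
Draw number 34 + 1 = 35 must push one box to 6.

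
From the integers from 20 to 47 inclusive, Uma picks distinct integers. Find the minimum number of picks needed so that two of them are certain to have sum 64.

Two chosen integers sum to 64 exactly when both halves of some pair {x, 64−x} with 20 ≤ x ≤ 64−x ≤ 44 are chosen — 12 such pairs.
The remaining 4 elements (those with no distinct partner in range) can never complete a 64-sum, so the worst case takes all of them and one from each pair: 4 + 12 = 16.
The 17th integer has to be the second member of some pair, so 16 + 1 = 17.

17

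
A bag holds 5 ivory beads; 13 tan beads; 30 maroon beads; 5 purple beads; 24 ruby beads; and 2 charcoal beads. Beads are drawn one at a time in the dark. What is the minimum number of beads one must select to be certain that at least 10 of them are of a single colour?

By the pigeonhole principle, the 6 colours are the holes; the beads drawn are the pigeons.
To avoid 10 of any one colour, the worst case takes at most 9 of each colour, or every bead of a colour that has fewer than 9.
That gives 5 + 9 + 9 + 5 + 9 + 2 = 39 beads with no colour reaching 10.
The next bead forces some colour to 10, so 39 + 1 = 40.

40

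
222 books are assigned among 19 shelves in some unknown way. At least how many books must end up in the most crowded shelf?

Pigeonhole: the 19 shelves are the holes and the 222 books are the pigeons.
If every shelf held at most 11 books, the total would be at most 19 × 11 = 209, which is less than 222.
So some shelf holds at least ⌈222/19⌉ = 12 books.

12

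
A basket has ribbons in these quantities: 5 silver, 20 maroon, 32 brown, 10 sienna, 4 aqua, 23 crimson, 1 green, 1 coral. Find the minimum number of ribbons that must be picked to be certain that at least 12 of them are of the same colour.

55

Put each drawn ribbon into a box by colour. The largest draw with every box below 12 takes min(count, 11) from each colour; colours with fewer than 11 contribute all they have.
Σ min(cᵢ, 11) = 5 + 11 + 11 + 10 + 4 + 11 + 1 + 1 = 54.
Draw number 54 + 1 = 55 must push one box to 12.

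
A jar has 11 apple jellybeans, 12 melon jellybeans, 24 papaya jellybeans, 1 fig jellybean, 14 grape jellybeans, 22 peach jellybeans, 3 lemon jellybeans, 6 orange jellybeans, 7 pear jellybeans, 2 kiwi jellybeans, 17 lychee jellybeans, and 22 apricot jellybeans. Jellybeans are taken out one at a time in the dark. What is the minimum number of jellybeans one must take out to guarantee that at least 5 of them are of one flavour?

43

An adversary could hand out at most 4 jellybeans per flavour (fig, lemon, kiwi run out sooner): 4 + 4 + 4 + 1 + 4 + 4 + 3 + 4 + 4 + 2 + 4 + 4 = 42 jellybeans and still no flavour has 5.
One more jellybean lands in a flavour already at 4, so 43 draws are enough and 42 are not.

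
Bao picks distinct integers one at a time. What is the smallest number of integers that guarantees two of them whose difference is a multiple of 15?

16

Integers whose pairwise differences are multiples of 15 are exactly those sharing a remainder mod 15. The 15 residue classes mod 15 are the pigeonholes.
With 15 integers one could put 1 in each residue class and have no class reach 2.
The 16th integer pushes some class to 2, so 15·1 + 1 = 16.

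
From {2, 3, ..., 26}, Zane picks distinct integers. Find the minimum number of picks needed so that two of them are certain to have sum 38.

19

A set avoiding the sum 38 can contain at most one of each pair {x, 38−x}, plus the 11 elements whose complement lies outside the range or equal to its own complement.
The integers 2, …, 19 (18 of them) are such a set: any two sum to at least 2+3 = 5 and at most 18+19 = 37 < 38.
By pigeonhole, any 19th integer completes one of the 7 pairs, so 19 choices force a sum of 38.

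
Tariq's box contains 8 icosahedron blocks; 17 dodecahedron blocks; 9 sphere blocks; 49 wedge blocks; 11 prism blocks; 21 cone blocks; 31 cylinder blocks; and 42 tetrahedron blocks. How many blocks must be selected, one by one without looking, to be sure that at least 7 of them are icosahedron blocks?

In the worst case for collecting icosahedron blocks, every non-icosahedron block comes out first.
There are 17 + 9 + 49 + 11 + 21 + 31 + 42 = 180 non-icosahedron blocks altogether.
After those, each further block must be icosahedron, so 180 + 7 = 187 draws guarantee 7 icosahedron blocks.

187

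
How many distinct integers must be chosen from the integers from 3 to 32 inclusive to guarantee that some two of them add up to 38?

Two chosen integers sum to 38 exactly when both halves of some pair {x, 38−x} with 6 ≤ x ≤ 38−x ≤ 32 are chosen — 13 such pairs.
The remaining 4 elements (those with no distinct partner in range) can never complete a 38-sum, so the worst case takes all of them and one from each pair: 4 + 13 = 17.
The 18th integer has to be the second member of some pair, so 17 + 1 = 18.

18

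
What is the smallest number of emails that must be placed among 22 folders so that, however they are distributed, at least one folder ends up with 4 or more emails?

With 66 emails one could put exactly 3 in each of the 22 folders, and no folder would reach 4.
One more email must land in a folder that already has 3, giving it 4.
So 22 × 3 + 1 = 67 emails are required.

67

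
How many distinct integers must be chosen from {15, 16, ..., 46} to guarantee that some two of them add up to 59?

18

Two chosen integers sum to 59 exactly when both halves of some pair {x, 59−x} with 15 ≤ x ≤ 59−x ≤ 44 are chosen — 15 such pairs.
The remaining 2 elements (those with no distinct partner in range) can never complete a 59-sum, so the worst case takes all of them and one from each pair: 2 + 15 = 17.
By pigeonhole, the 18th integer has to be the second member of some pair, so 17 + 1 = 18.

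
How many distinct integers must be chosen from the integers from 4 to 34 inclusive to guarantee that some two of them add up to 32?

20

A set avoiding the sum 32 can contain at most one of each pair {x, 32−x}, plus the 7 elements whose complement lies outside the range or equal to its own complement.
The integers 16, …, 34 (19 of them) are such a set: any two sum to at least 16+17 = 33 > 32.
Pigeonhole: any 20th integer completes one of the 12 pairs, so 20 choices force a sum of 32.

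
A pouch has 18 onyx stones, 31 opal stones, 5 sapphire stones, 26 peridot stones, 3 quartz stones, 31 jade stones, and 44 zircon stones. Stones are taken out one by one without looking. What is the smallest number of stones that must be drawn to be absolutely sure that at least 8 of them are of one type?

An adversary could hand out at most 7 stones per type (sapphire, quartz run out sooner): 7 + 7 + 5 + 7 + 3 + 7 + 7 = 43 stones and still no type has 8.
One more stone lands in a type already at 7, so 44 draws are enough and 43 are not.

44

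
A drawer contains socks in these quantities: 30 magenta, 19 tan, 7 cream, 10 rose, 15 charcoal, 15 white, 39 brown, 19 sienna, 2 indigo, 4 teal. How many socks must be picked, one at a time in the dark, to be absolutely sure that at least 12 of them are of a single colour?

90

The 10 colours are the holes; the socks drawn are the pigeons.
To avoid 12 of any one colour, the worst case takes at most 11 of each colour, or every sock of a colour that has fewer than 11.
That gives 11 + 11 + 7 + 10 + 11 + 11 + 11 + 11 + 2 + 4 = 89 socks with no colour reaching 12.
The next sock forces some colour to 12, so 89 + 1 = 90.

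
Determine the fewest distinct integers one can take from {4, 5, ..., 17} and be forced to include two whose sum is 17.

10

Group the elements by complementary pair {x, 17−x}: {4,13}, {5,12}, {6,11}, …, giving 5 two-element pairs and 4 integers whose partner 17−x falls outside [4,17].
Treating each of those 9 groups as a pigeonhole, one can pick one integer per group — 9 integers — with no two summing to 17.
The 10th integer lands in an occupied pair, forcing a sum of 17.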